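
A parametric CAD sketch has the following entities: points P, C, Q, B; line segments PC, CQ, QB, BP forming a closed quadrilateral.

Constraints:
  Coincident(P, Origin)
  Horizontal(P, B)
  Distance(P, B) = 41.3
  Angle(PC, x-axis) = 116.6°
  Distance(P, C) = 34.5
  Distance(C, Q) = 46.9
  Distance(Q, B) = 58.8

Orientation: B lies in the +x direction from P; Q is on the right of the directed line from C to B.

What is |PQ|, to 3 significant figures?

22.2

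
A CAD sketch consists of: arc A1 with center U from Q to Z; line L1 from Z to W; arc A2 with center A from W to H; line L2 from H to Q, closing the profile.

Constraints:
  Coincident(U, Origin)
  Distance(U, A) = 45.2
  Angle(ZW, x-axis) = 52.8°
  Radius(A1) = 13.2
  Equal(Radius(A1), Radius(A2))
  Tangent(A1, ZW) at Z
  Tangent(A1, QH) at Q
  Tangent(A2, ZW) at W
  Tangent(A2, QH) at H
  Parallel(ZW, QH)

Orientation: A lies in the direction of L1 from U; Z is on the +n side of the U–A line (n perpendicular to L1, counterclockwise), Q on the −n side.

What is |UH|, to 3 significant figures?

47.1

The slot axis is L1's direction at 52.8°, so u = (cos 52.8°, sin 52.8°) = (0.605, 0.797) and n = (−sin 52.8°, cos 52.8°) = (-0.797, 0.605). U is at the origin and A lies 45.2 along u from U, so A = 45.2·u = (27.3, 36.0). Tangency of A1 to both parallel lines with radius 13.2 puts Z and Q at U ± 13.2·n: Z = (-10.5, 7.98), Q = (10.5, -7.98). Equal radii place W and H the same way about A: W = A + 13.2·n = (16.8, 44.0), H = A − 13.2·n = (37.8, 28.0). Then |UH| = |H − U| = 47.1.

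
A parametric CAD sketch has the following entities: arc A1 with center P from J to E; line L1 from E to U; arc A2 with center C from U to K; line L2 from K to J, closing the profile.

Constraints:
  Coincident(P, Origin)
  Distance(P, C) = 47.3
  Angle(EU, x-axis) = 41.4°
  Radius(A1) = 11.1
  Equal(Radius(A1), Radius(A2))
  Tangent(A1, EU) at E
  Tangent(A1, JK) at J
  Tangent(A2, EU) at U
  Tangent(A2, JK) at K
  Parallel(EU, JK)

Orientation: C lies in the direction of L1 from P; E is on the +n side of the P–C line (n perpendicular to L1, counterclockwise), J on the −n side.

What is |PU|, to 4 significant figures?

48.58

The slot axis is L1's direction at 41.4°, so u = (cos 41.4°, sin 41.4°) = (0.7501, 0.6613) and n = (−sin 41.4°, cos 41.4°) = (-0.6613, 0.7501). P is at the origin and C lies 47.3 along u from P, so C = 47.3·u = (35.48, 31.28). Tangency of A1 to both parallel lines with radius 11.1 puts E and J at P ± 11.1·n: E = (-7.341, 8.326), J = (7.341, -8.326). Equal radii place U and K the same way about C: U = C + 11.1·n = (28.14, 39.61), K = C − 11.1·n = (42.82, 22.95). Then |PU| = |U − P| = 48.58.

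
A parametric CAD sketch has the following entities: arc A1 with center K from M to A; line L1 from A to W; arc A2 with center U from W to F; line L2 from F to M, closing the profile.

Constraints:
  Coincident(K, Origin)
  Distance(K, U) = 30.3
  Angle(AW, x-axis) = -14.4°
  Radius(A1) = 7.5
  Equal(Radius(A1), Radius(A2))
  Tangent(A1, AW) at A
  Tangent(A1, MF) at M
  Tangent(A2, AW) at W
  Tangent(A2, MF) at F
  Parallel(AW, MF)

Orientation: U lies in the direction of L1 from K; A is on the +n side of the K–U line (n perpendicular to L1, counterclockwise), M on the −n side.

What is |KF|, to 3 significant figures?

31.2

The slot axis is L1's direction at -14.4°, so u = (cos -14.4°, sin -14.4°) = (0.969, -0.249) and n = (−sin -14.4°, cos -14.4°) = (0.249, 0.969). K is at the origin and U lies 30.3 along u from K, so U = 30.3·u = (29.3, -7.54). Tangency of A1 to both parallel lines with radius 7.5 puts A and M at K ± 7.5·n: A = (1.87, 7.26), M = (-1.87, -7.26). Equal radii place W and F the same way about U: W = U + 7.5·n = (31.2, -0.271), F = U − 7.5·n = (27.5, -14.8). Then |KF| = |F − K| = 31.2.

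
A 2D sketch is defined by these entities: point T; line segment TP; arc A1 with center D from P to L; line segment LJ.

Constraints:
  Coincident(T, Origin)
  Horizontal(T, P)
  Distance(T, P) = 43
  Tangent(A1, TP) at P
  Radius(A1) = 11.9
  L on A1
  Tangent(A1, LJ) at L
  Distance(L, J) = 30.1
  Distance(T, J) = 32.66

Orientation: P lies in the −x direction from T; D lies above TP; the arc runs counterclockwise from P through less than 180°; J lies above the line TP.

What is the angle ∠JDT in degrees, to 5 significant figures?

46.951°

Checks: |DL| = 11.90 ✓; ∠(DL, LJ) = 90.00° ✓; |LJ| = 30.10 ✓; |TJ| = 32.66 ✓.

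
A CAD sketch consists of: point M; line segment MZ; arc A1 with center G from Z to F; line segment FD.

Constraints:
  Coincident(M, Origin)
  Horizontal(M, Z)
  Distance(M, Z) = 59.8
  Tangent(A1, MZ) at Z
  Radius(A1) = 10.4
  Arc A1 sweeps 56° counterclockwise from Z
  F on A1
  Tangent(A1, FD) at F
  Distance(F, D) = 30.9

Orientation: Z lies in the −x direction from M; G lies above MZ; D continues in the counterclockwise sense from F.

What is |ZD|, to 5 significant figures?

39.787

M is at the origin; MZ is horizontal with |MZ| = 59.8 and Z on the −x side, so Z = (-59.800, 0.0000). A1 meets MZ tangentially, so GZ is at right angles to MZ, so G = Z + (0, 10.4) = (-59.800, 10.400). On A1, Z sits at bearing -90° from G; a 56° counterclockwise sweep puts F at bearing -34°, so F = G + 10.4·(cos -34°, sin -34°) = (-51.178, 4.5844). Since A1 is tangent to FD there, GF ⟂ FD, so FD runs along (−sin -34°, cos -34°); with |FD| = 30.9, D = (-33.899, 30.202). Then |ZD| = |D − Z| = 39.787.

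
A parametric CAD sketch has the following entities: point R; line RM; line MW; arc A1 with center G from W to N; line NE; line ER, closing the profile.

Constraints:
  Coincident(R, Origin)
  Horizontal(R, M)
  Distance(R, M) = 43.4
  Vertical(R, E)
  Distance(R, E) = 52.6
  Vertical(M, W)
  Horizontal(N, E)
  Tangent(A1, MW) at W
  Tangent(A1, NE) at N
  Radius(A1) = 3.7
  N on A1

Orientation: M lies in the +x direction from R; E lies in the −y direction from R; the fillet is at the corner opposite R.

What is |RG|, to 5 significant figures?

62.987

R is at the origin; RM is horizontal with |RM| = 43.4 and M on the +x side, so M = (43.400, 0.0000). RE is vertical with |RE| = 52.6 and E on the −y side, so E = (0.0000, -52.600). The virtual corner opposite R is at (43.400, -52.600). Tangency of A1 to MW means the radius GW is perpendicular to MW and the tangent condition forces GN to be normal to NE, with radius 3.7, so the center G sits 3.7 in from both sides at G = (39.700, -48.900). Then |RG| = |G − R| = 62.987.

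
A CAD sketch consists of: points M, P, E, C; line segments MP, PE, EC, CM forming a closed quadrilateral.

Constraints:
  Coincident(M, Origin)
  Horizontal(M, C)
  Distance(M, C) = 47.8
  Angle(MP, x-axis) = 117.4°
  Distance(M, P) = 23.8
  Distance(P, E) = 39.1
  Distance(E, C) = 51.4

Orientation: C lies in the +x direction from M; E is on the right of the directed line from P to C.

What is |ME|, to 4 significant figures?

16.66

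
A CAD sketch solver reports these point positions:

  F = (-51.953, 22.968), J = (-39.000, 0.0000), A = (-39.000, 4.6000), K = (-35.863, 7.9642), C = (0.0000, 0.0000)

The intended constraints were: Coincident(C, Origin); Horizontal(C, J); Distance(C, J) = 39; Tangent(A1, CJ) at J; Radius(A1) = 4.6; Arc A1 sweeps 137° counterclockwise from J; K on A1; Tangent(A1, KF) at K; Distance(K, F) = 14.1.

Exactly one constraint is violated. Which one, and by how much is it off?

Distance(K, F) = 14.1 — off by 7.90.

C = (0.00, 0.00) ✓; C.y = 0.00, J.y = 0.00 ✓; |CJ| = 39.00 ✓; ∠(AJ, JC) = 90.00° ✓; |AJ| = 4.600 ✓; bearing(A→K) − bearing(A→J) = 137.0° ✓; |AK| = 4.600 ✓; ∠(AK, KF) = 90.00° ✓; |KF| = 22.00 ✗.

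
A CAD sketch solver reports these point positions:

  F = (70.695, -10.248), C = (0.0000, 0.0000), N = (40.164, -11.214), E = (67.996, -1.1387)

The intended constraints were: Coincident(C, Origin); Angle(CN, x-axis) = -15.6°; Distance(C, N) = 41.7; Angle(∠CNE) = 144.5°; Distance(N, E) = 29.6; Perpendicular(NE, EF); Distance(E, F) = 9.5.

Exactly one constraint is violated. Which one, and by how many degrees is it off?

Perpendicular(NE, EF) — off by 3.40°.

C = (0.00, 0.00) ✓; CN at -15.60° ✓; |CN| = 41.70 ✓; ∠CNE = 144.5° ✓; |NE| = 29.60 ✓; ∠(NE, EF) = 93.40° ✗; |EF| = 9.501 ✓.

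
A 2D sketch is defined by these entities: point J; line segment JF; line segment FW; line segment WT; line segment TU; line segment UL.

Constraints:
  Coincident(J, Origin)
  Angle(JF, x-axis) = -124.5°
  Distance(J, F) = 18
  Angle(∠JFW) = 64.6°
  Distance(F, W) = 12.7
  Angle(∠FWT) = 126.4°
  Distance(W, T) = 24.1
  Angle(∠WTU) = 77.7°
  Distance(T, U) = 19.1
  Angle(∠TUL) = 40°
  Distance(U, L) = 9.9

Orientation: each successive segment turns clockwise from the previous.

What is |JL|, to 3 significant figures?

6.50

J is at the origin; JF runs at -124.5° with length 18.0, so F = (-10.2, -14.8). ∠JFW = 64.6° gives FW at 120° from the x-axis; with |FW| = 12.7, W = (-16.6, -3.85). ∠FWT = 126.4° gives WT at 66.5° from the x-axis; with |WT| = 24.1, T = (-6.95, 18.3). ∠WTU = 77.7° gives TU at -35.8° from the x-axis; with |TU| = 19.1, U = (8.54, 7.08). ∠TUL = 40.0° gives UL at -176° from the x-axis; with |UL| = 9.9, L = (-1.34, 6.36). Then |JL| = |L − J| = 6.50.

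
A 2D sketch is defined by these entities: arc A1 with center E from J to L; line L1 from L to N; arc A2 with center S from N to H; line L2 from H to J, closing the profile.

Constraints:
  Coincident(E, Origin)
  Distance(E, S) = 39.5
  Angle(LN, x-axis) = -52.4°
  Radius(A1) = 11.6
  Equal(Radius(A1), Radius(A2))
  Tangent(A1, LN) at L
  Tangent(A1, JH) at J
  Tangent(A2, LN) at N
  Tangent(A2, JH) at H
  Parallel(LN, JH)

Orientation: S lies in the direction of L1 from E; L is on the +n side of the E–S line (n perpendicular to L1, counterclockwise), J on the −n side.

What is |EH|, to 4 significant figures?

41.17

The slot axis is L1's direction at -52.4°, so u = (cos -52.4°, sin -52.4°) = (0.6101, -0.7923) and n = (−sin -52.4°, cos -52.4°) = (0.7923, 0.6101). E is at the origin and S lies 39.5 along u from E, so S = 39.5·u = (24.10, -31.30). Tangency of A1 to both parallel lines with radius 11.6 puts L and J at E ± 11.6·n: L = (9.191, 7.078), J = (-9.191, -7.078). Equal radii place N and H the same way about S: N = S + 11.6·n = (33.29, -24.22), H = S − 11.6·n = (14.91, -38.37). Then |EH| = |H − E| = 41.17.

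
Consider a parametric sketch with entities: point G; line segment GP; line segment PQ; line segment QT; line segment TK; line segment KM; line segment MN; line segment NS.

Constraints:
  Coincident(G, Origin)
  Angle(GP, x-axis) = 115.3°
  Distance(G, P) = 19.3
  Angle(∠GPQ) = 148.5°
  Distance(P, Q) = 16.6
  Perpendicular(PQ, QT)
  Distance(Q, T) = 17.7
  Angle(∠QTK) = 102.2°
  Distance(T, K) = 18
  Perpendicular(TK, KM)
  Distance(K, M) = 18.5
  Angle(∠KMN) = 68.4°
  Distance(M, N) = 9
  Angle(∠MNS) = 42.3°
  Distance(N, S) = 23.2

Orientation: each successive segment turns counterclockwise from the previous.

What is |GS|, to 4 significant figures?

7.470

∠KMN = 68.4° gives MN at 156.2° from the x-axis; with |MN| = 9.0, N = (-14.25, 15.53). ∠MNS = 42.3° gives NS at -66.10° from the x-axis; with |NS| = 23.2, S = (-4.854, -5.678). Then |GS| = |S − G| = 7.470.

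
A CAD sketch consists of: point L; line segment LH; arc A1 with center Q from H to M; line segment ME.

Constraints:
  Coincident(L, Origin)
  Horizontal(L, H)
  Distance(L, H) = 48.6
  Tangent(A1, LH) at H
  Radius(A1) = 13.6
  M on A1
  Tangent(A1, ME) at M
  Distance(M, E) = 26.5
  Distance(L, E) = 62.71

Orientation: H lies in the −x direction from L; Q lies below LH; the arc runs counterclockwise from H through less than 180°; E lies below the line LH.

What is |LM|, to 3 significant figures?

63.6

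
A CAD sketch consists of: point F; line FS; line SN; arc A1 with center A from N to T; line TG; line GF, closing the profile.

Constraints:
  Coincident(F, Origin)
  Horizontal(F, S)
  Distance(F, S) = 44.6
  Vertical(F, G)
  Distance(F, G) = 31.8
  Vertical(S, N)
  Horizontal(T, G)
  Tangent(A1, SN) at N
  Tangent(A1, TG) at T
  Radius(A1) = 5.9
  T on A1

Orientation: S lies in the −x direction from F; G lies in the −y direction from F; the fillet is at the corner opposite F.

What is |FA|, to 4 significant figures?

46.57

F is at the origin; FS is horizontal with |FS| = 44.6 and S on the −x side, so S = (-44.60, 0.000). FG is vertical with |FG| = 31.8 and G on the −y side, so G = (0.000, -31.80). The virtual corner opposite F is at (-44.60, -31.80). Since A1 is tangent to SN there, AN ⟂ SN and since A1 is tangent to TG there, AT ⟂ TG, with radius 5.9, so the center A sits 5.9 in from both sides at A = (-38.70, -25.90). Then |FA| = |A − F| = 46.57.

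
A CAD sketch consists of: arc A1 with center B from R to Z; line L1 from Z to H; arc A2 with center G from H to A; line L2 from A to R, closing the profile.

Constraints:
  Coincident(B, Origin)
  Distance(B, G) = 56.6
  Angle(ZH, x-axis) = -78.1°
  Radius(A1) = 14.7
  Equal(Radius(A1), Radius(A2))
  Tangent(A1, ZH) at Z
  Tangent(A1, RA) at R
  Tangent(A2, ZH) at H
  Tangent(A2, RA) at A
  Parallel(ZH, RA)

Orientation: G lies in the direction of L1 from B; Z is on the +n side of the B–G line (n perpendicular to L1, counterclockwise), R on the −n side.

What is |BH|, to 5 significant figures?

58.478

The slot axis is L1's direction at -78.1°, so u = (cos -78.1°, sin -78.1°) = (0.20620, -0.97851) and n = (−sin -78.1°, cos -78.1°) = (0.97851, 0.20620). B is at the origin and G lies 56.6 along u from B, so G = 56.6·u = (11.671, -55.384). Tangency of A1 to both parallel lines with radius 14.7 puts Z and R at B ± 14.7·n: Z = (14.384, 3.0312), R = (-14.384, -3.0312). Equal radii place H and A the same way about G: H = G + 14.7·n = (26.055, -52.352), A = G − 14.7·n = (-2.7129, -58.415). Then |BH| = |H − B| = 58.478.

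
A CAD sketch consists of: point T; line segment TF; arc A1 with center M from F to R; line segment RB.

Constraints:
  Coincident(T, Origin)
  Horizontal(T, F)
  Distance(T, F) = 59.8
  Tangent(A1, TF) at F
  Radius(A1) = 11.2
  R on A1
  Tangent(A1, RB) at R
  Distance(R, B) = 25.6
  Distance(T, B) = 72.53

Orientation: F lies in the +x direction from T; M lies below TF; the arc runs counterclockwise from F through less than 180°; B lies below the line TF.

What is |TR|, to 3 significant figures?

52.3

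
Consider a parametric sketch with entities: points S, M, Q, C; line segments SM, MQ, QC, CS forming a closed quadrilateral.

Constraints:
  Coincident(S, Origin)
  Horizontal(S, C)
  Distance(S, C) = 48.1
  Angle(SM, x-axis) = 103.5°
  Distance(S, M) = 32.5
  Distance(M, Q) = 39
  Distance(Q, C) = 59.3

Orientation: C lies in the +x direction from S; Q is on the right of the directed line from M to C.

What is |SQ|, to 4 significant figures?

12.98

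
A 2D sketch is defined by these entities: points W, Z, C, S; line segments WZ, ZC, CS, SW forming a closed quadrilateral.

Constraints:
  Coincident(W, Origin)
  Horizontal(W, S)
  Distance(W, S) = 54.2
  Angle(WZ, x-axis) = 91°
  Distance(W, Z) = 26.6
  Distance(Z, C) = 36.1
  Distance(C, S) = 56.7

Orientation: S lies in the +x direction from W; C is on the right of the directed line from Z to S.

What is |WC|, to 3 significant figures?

9.63

W is at the origin; W and S share the same y with |WS| = 54.2 and S in +x, so S = (54.2, 0). WZ runs at 91.0° with |WZ| = 26.6, so Z = (-0.464, 26.6). C is determined by |ZC| = 36.1 and |CS| = 56.7 together: it lies at the intersection of circle(Z, 36.1) and circle(S, 56.7). With |ZS| = 60.8, the foot of the radical line on ZS is 14.7 from Z and the perpendicular offset is √(36.1² − 14.7²) = 33.0. Taking the right-of-ZS solution: C = (-1.70, -9.48).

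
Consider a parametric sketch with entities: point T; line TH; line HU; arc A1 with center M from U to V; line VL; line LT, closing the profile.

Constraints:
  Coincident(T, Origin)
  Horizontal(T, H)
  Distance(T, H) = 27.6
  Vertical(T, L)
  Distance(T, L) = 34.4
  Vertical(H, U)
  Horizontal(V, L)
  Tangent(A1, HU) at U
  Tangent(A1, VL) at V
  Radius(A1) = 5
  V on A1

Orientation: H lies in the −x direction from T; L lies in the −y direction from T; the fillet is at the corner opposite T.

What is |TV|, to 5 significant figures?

41.160

The virtual corner opposite T is at (-27.600, -34.400). Since A1 is tangent to HU there, MU ⟂ HU and A1 meets VL tangentially, so MV is at right angles to VL, with radius 5.0, so the center M sits 5.0 in from both sides at M = (-22.600, -29.400). That places the tangent points at U = (-27.600, -29.400) on HU and V = (-22.600, -34.400) on VL. Then |TV| = |V − T| = 41.160.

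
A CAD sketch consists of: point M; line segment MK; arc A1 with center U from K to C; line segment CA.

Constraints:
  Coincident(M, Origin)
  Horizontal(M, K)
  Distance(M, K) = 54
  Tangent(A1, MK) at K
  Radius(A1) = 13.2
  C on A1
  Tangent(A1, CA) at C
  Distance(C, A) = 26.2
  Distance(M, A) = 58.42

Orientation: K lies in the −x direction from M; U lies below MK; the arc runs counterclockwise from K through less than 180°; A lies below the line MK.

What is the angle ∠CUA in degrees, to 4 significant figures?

63.26°

Checks: M = (0.00, 0.00) ✓; ∠(UK, KM) = 90.00° ✓; |UK| = 13.20 ✓; |UC| = 13.20 ✓; ∠(UC, CA) = 90.00° ✓; |CA| = 26.20 ✓; |MA| = 58.42 ✓.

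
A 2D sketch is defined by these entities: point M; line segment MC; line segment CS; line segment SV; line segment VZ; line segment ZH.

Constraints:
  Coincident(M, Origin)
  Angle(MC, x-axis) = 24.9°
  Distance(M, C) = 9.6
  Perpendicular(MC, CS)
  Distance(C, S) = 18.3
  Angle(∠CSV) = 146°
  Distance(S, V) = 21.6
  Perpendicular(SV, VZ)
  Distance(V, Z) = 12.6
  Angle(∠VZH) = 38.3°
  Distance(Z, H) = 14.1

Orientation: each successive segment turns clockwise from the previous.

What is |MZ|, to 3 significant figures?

31.9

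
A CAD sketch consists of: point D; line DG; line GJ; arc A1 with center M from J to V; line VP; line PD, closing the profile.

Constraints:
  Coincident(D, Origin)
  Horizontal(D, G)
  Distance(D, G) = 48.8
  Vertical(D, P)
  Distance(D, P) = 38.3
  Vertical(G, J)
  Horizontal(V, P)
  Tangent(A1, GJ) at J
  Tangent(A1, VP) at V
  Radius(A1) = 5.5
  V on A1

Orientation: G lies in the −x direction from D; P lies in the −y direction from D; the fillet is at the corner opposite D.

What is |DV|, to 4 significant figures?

57.81

D is at the origin; DG is horizontal with |DG| = 48.8 and G on the −x side, so G = (-48.80, 0.000). D and P share the same x with |DP| = 38.3 and P on the −y side, so P = (0.000, -38.30). The virtual corner opposite D is at (-48.80, -38.30). A1 meets GJ tangentially, so MJ is at right angles to GJ and tangency of A1 to VP means the radius MV is perpendicular to VP, with radius 5.5, so the center M sits 5.5 in from both sides at M = (-43.30, -32.80). That places the tangent points at J = (-48.80, -32.80) on GJ and V = (-43.30, -38.30) on VP. Then |DV| = |V − D| = 57.81.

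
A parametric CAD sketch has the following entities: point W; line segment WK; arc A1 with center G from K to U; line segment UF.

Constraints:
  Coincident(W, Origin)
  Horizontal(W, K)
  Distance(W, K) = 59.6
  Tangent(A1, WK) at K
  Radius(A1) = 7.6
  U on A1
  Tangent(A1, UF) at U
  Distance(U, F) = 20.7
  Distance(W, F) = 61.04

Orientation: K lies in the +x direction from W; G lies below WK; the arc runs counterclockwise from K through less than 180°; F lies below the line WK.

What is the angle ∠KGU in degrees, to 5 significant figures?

94.861°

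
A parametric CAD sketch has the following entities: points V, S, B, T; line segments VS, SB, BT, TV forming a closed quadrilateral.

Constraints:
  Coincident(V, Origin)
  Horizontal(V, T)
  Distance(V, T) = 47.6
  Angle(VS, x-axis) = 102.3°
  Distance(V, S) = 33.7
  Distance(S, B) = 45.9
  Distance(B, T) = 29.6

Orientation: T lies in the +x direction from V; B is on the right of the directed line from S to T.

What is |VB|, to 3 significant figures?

19.2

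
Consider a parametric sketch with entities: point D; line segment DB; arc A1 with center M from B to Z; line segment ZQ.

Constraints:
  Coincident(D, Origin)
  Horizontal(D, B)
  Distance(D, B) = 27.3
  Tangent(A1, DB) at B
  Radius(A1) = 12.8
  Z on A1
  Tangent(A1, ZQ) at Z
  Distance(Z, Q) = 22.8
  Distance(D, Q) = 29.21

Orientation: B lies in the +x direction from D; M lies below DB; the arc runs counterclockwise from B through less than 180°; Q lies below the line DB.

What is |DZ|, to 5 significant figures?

17.358

Checks: |MZ| = 12.80 ✓; ∠(MZ, ZQ) = 90.00° ✓; |ZQ| = 22.80 ✓; |DQ| = 29.21 ✓.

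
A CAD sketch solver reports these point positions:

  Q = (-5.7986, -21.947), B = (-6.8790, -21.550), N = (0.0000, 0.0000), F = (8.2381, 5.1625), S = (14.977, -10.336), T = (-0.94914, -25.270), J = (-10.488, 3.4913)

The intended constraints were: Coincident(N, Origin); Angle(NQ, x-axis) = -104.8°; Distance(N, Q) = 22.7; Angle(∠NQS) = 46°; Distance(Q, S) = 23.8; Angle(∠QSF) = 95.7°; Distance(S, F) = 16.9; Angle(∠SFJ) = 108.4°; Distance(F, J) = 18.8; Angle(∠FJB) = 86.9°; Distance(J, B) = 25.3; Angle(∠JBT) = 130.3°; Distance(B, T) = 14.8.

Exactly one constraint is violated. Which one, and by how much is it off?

Distance(B, T) = 14.8 — off by 7.80.

N = (0.00, 0.00) ✓; NQ at -104.8° ✓; |NQ| = 22.70 ✓; ∠NQS = 46.00° ✓; |QS| = 23.80 ✓; ∠QSF = 95.70° ✓; |SF| = 16.90 ✓; ∠SFJ = 108.4° ✓; |FJ| = 18.80 ✓; ∠FJB = 86.90° ✓; |JB| = 25.30 ✓; ∠JBT = 130.3° ✓; |BT| = 7.000 ✗.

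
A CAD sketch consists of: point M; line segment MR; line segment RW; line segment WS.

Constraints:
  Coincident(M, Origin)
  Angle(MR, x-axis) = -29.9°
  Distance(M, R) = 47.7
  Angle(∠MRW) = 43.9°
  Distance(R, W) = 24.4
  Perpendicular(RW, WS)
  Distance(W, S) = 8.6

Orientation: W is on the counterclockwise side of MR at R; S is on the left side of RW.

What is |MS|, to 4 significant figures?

26.43

∠MRW = 43.9°, so RW runs at -29.9° + (180° − 43.9°) = 106.2° from the x-axis; with |RW| = 24.4, W = R + 24.4·(cos 106.2°, sin 106.2°) = (34.54, -0.3467). RW ⟂ WS; with |WS| = 8.6 on the left of RW, S = W + 8.6·(-0.9603, -0.2790) = (26.29, -2.746). Then |MS| = |S − M| = 26.43.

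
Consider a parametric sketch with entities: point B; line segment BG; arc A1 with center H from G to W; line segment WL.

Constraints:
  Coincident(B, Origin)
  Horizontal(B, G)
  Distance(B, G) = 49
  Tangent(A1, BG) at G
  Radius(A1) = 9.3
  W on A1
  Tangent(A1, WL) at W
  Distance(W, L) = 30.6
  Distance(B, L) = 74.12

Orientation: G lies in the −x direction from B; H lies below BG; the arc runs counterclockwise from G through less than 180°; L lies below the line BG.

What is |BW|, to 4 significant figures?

58.62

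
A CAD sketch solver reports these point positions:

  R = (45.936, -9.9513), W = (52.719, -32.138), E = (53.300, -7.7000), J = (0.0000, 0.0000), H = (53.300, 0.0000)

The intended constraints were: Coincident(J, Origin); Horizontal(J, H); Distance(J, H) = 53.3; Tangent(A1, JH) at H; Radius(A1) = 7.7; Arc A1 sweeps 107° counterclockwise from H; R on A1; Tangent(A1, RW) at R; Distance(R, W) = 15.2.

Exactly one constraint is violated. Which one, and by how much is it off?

Distance(R, W) = 15.2 — off by 8.00.

J = (0.00, 0.00) ✓; J.y = 0.00, H.y = 0.00 ✓; |JH| = 53.30 ✓; ∠(EH, HJ) = 90.00° ✓; |EH| = 7.700 ✓; bearing(E→R) − bearing(E→H) = 107.0° ✓; |ER| = 7.700 ✓; ∠(ER, RW) = 90.00° ✓; |RW| = 23.20 ✗.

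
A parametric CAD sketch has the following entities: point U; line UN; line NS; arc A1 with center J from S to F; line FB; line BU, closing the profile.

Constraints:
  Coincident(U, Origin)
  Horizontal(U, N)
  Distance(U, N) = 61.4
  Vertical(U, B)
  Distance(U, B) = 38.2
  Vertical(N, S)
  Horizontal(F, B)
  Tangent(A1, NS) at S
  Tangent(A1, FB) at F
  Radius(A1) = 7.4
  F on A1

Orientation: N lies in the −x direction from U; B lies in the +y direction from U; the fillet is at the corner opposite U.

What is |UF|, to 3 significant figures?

66.1

The virtual corner opposite U is at (-61.4, 38.2). Tangency of A1 to NS means the radius JS is perpendicular to NS and tangency of A1 to FB means the radius JF is perpendicular to FB, with radius 7.4, so the center J sits 7.4 in from both sides at J = (-54.0, 30.8). That places the tangent points at S = (-61.4, 30.8) on NS and F = (-54.0, 38.2) on FB. Then |UF| = |F − U| = 66.1.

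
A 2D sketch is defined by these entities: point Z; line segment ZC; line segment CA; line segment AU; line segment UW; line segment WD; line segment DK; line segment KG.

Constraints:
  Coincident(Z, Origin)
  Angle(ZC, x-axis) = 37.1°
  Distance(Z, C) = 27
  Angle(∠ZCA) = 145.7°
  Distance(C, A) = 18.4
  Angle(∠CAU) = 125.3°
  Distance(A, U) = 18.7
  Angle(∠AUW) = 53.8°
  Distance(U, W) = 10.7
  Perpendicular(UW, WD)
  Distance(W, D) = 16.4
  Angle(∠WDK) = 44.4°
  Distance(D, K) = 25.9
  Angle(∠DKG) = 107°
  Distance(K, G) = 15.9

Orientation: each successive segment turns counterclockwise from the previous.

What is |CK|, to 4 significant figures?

40.56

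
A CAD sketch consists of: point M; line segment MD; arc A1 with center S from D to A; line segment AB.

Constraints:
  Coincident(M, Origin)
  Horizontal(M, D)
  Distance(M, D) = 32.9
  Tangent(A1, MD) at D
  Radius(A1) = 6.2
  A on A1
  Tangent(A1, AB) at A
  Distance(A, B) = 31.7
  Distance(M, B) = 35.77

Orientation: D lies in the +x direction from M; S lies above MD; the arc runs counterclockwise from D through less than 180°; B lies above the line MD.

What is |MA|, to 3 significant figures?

38.7

Checks: ∠(SD, DM) = 90.00° ✓; |SD| = 6.200 ✓; |SA| = 6.200 ✓; ∠(SA, AB) = 90.00° ✓; |AB| = 31.70 ✓; |MB| = 35.77 ✓.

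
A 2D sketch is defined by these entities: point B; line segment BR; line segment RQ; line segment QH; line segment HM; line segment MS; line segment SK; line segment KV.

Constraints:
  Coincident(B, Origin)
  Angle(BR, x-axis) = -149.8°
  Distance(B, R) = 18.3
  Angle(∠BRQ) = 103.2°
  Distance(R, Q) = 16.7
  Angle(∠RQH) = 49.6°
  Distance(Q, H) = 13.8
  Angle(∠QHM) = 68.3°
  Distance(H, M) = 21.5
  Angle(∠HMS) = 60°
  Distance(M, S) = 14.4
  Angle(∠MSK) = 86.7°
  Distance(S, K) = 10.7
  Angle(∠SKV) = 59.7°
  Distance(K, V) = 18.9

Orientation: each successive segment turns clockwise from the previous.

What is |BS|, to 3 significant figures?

30.5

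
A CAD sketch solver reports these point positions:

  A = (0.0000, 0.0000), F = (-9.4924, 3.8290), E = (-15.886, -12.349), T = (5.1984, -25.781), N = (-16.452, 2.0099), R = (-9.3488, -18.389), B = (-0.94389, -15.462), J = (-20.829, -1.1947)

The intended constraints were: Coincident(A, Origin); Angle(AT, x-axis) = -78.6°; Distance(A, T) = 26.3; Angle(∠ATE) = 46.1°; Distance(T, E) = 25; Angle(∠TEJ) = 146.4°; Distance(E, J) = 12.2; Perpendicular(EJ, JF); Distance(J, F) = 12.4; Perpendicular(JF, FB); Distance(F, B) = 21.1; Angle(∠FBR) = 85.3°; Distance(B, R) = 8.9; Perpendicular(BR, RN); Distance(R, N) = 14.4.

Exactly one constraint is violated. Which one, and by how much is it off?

Distance(R, N) = 14.4 — off by 7.20.

A = (0.00, 0.00) ✓; AT at -78.60° ✓; |AT| = 26.30 ✓; ∠ATE = 46.10° ✓; |TE| = 25.00 ✓; ∠TEJ = 146.4° ✓; |EJ| = 12.20 ✓; ∠(EJ, JF) = 90.00° ✓; |JF| = 12.40 ✓; ∠(JF, FB) = 90.00° ✓; |FB| = 21.10 ✓; ∠FBR = 85.30° ✓; |BR| = 8.900 ✓; ∠(BR, RN) = 90.00° ✓; |RN| = 21.60 ✗.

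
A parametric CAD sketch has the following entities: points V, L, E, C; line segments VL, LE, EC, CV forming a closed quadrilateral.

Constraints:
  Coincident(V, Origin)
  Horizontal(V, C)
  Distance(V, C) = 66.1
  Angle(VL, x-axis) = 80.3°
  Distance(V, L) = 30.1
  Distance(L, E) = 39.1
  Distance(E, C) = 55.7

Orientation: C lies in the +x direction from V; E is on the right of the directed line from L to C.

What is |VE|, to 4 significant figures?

14.28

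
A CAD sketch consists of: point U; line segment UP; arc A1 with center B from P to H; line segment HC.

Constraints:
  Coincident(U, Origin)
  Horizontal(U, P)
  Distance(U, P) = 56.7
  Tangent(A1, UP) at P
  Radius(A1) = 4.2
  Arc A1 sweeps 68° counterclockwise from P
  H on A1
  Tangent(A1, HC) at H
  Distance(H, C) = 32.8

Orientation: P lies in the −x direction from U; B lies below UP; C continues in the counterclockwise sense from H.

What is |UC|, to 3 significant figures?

80.0

On A1, P sits at bearing 90° from B; a 68° counterclockwise sweep puts H at bearing 158°, so H = B + 4.2·(cos 158°, sin 158°) = (-60.6, -2.63). The tangent condition forces BH to be normal to HC, so HC runs along (−sin 158°, cos 158°); with |HC| = 32.8, C = (-72.9, -33.0). Then |UC| = |C − U| = 80.0.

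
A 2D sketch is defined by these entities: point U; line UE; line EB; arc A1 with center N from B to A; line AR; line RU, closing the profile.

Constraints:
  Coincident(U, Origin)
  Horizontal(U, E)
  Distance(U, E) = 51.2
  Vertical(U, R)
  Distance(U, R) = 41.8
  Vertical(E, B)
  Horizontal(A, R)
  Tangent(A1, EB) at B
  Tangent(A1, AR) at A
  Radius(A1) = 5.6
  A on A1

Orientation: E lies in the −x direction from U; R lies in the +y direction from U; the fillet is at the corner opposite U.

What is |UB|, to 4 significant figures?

62.70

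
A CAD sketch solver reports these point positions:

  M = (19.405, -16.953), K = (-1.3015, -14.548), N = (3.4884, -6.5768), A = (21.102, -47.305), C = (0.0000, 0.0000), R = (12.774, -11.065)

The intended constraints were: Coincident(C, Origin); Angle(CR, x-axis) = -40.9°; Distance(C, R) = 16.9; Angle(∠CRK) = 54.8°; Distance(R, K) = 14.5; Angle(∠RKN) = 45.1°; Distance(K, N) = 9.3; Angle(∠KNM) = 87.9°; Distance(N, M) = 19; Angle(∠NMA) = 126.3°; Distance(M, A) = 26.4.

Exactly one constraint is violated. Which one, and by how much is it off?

Distance(M, A) = 26.4 — off by 4.00.

C = (0.00, 0.00) ✓; CR at -40.90° ✓; |CR| = 16.90 ✓; ∠CRK = 54.80° ✓; |RK| = 14.50 ✓; ∠RKN = 45.10° ✓; |KN| = 9.300 ✓; ∠KNM = 87.90° ✓; |NM| = 19.00 ✓; ∠NMA = 126.3° ✓; |MA| = 30.40 ✗.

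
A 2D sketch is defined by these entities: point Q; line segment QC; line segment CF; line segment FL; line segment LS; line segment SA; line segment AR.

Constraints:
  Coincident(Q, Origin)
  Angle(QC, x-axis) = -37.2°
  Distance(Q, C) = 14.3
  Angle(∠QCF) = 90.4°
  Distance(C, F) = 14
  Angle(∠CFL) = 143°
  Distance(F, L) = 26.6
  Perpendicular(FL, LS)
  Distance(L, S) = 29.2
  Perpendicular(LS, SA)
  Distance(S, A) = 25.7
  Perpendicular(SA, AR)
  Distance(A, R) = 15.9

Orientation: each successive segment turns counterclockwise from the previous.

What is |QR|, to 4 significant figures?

7.501

Q is at the origin; QC runs at -37.2° with length 14.3, so C = (11.39, -8.646). ∠QCF = 90.4° gives CF at 52.40° from the x-axis; with |CF| = 14.0, F = (19.93, 2.446). ∠CFL = 143.0° gives FL at 89.40° from the x-axis; with |FL| = 26.6, L = (20.21, 29.04). The perpendicularity gives LS at right angles to FL, so LS runs at 179.4°; with |LS| = 29.2, S = (-8.987, 29.35). LS ⟂ SA, so SA runs at -90.60°; with |SA| = 25.7, A = (-9.257, 3.652). The perpendicularity gives AR at right angles to SA, so AR runs at -0.6000°; with |AR| = 15.9, R = (6.643, 3.486). Then |QR| = |R − Q| = 7.501.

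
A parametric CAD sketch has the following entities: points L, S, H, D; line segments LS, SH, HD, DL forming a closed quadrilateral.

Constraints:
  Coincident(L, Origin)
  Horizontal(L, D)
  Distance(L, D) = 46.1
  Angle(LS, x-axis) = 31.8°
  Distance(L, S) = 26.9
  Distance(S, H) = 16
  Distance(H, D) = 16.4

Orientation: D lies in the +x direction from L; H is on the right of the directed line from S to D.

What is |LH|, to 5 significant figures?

29.704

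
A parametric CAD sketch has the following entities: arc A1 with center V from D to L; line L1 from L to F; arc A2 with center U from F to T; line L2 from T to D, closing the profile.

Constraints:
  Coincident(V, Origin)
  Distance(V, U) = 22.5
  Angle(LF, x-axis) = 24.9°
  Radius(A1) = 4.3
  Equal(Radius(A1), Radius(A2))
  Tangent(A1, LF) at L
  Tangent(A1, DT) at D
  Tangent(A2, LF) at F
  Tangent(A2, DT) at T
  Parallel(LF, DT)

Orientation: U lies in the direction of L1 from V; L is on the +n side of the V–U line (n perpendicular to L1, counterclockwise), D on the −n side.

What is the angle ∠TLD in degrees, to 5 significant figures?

69.082°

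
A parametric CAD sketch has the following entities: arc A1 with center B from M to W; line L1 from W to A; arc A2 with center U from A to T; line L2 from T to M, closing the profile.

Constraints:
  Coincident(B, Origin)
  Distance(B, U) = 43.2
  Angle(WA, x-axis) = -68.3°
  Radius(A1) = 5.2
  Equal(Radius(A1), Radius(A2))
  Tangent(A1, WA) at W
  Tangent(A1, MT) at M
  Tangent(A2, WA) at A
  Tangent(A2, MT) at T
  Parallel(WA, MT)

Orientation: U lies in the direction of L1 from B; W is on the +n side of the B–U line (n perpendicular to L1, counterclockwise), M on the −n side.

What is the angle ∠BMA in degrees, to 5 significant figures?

76.464°

Tangency of A1 to both parallel lines with radius 5.2 puts W and M at B ± 5.2·n: W = (4.8315, 1.9227), M = (-4.8315, -1.9227). Equal radii place A and T the same way about U: A = U + 5.2·n = (20.805, -38.216), T = U − 5.2·n = (11.142, -42.061). Then cos ∠BMA = MB·MA / (|MB||MA|), giving 76.464°.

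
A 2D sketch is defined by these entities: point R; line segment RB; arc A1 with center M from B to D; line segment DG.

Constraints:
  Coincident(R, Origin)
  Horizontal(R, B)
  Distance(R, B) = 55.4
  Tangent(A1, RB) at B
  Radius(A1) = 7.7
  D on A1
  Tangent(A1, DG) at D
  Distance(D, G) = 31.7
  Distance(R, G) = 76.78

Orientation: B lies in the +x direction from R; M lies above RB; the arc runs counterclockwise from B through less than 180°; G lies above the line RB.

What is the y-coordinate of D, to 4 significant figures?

6.862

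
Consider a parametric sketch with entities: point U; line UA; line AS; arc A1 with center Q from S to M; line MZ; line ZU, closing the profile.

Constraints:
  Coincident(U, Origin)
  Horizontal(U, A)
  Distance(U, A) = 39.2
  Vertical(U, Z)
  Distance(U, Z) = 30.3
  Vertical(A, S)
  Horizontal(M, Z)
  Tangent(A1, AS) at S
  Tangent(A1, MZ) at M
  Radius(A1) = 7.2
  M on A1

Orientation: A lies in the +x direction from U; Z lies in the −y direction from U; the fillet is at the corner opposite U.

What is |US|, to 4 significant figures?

45.50

U is at the origin; UA is horizontal with |UA| = 39.2 and A on the +x side, so A = (39.20, 0.000). UZ is vertical with |UZ| = 30.3 and Z on the −y side, so Z = (0.000, -30.30). The virtual corner opposite U is at (39.20, -30.30). The tangent condition forces QS to be normal to AS and A1 meets MZ tangentially, so QM is at right angles to MZ, with radius 7.2, so the center Q sits 7.2 in from both sides at Q = (32.00, -23.10). That places the tangent points at S = (39.20, -23.10) on AS and M = (32.00, -30.30) on MZ. Then |US| = |S − U| = 45.50.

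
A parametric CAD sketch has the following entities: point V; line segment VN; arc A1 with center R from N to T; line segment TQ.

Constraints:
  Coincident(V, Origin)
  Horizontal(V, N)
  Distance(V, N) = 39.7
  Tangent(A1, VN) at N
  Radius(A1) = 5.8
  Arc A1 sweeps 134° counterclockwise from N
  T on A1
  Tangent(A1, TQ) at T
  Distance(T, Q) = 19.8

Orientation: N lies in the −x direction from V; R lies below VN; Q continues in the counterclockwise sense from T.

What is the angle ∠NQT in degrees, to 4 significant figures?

22.29°

V is at the origin; V and N share the same y with |VN| = 39.7 and N on the −x side, so N = (-39.70, 0.000). Since A1 is tangent to VN there, RN ⟂ VN, so R = N + (0, -5.8) = (-39.70, -5.800). On A1, N sits at bearing 90° from R; a 134° counterclockwise sweep puts T at bearing 224°, so T = R + 5.8·(cos 224°, sin 224°) = (-43.87, -9.829). A1 meets TQ tangentially, so RT is at right angles to TQ, so TQ runs along (−sin 224°, cos 224°); with |TQ| = 19.8, Q = (-30.12, -24.07). Then cos ∠NQT = QN·QT / (|QN||QT|), giving 22.29°.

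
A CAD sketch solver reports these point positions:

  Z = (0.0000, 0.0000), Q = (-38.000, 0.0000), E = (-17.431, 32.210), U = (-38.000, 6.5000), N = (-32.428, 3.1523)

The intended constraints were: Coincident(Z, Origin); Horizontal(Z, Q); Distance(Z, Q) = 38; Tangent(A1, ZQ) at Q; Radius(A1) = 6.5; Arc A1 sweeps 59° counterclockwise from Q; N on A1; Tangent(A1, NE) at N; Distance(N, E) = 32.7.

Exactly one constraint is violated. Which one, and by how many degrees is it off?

Tangent(A1, NE) at N — off by 3.70°.

Z = (0.00, 0.00) ✓; Z.y = 0.00, Q.y = 0.00 ✓; |ZQ| = 38.00 ✓; ∠(UQ, QZ) = 90.00° ✓; |UQ| = 6.500 ✓; bearing(U→N) − bearing(U→Q) = 59.00° ✓; |UN| = 6.500 ✓; ∠(UN, NE) = 86.30° ✗; |NE| = 32.70 ✓.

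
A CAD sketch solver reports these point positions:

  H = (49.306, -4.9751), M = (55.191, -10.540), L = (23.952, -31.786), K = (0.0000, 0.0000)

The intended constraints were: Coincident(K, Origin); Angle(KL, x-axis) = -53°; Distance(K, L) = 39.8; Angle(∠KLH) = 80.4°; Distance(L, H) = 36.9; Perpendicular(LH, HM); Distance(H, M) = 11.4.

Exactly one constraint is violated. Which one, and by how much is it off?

Distance(H, M) = 11.4 — off by 3.30.

K = (0.00, 0.00) ✓; KL at -53.00° ✓; |KL| = 39.80 ✓; ∠KLH = 80.40° ✓; |LH| = 36.90 ✓; ∠(LH, HM) = 90.00° ✓; |HM| = 8.099 ✗.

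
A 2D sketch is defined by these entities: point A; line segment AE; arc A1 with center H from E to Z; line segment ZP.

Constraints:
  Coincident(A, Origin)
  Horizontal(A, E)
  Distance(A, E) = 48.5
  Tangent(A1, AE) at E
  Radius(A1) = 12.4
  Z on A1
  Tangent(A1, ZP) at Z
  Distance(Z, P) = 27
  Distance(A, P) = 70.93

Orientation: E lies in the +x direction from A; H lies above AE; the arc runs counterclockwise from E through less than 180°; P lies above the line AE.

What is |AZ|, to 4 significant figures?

62.34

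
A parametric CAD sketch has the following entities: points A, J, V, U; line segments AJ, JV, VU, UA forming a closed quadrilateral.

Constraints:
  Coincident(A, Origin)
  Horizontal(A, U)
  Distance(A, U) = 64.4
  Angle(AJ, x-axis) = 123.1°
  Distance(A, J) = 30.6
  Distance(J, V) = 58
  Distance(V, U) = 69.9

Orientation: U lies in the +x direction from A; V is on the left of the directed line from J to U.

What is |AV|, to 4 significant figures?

67.43

Checks: |JV| = 58.00 ✓; |VU| = 69.90 ✓.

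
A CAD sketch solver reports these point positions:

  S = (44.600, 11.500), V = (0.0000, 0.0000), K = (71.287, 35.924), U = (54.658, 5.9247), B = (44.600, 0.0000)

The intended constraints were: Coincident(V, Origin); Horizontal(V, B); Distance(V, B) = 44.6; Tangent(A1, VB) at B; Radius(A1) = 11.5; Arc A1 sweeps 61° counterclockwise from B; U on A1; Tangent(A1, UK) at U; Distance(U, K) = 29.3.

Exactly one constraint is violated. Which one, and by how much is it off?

Distance(U, K) = 29.3 — off by 5.00.

V = (0.00, 0.00) ✓; V.y = 0.00, B.y = 0.00 ✓; |VB| = 44.60 ✓; ∠(SB, BV) = 90.00° ✓; |SB| = 11.50 ✓; bearing(S→U) − bearing(S→B) = 61.00° ✓; |SU| = 11.50 ✓; ∠(SU, UK) = 90.00° ✓; |UK| = 34.30 ✗.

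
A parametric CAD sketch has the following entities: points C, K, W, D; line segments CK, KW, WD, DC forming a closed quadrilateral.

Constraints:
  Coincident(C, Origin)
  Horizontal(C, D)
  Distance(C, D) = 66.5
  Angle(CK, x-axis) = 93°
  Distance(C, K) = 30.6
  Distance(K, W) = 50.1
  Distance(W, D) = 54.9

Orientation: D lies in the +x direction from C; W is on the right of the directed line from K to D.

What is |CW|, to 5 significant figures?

22.171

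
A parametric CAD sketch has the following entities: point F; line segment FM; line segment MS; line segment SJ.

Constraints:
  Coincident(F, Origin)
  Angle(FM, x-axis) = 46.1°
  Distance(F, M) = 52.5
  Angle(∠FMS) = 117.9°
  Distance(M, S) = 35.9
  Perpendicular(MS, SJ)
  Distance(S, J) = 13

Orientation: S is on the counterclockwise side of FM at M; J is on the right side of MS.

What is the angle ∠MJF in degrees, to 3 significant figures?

24.6°

∠FMS = 117.9°, so MS runs at 46.1° + (180° − 117.9°) = 108° from the x-axis; with |MS| = 35.9, S = M + 35.9·(cos 108°, sin 108°) = (25.2, 71.9). MS ⟂ SJ; with |SJ| = 13.0 on the right of MS, J = S + 13.0·(0.950, 0.312) = (37.5, 76.0). Then cos ∠MJF = JM·JF / (|JM||JF|), giving 24.6°.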